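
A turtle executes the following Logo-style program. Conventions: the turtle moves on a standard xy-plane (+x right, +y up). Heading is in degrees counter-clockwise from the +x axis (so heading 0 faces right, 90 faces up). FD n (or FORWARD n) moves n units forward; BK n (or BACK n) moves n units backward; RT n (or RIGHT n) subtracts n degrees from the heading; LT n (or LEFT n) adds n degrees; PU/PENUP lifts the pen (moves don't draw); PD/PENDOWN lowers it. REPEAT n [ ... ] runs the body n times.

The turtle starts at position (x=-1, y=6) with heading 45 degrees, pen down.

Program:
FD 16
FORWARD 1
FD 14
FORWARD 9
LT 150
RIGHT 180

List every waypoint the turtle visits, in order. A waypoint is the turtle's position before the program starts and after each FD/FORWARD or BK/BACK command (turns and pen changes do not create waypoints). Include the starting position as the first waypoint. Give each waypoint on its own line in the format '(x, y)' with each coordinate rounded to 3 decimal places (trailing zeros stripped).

Answer: (-1, 6)
(10.314, 17.314)
(11.021, 18.021)
(20.92, 27.92)
(27.284, 34.284)

Derivation:
Executing turtle program step by step:
Start: pos=(-1,6), heading=45, pen down
FD 16: (-1,6) -> (10.314,17.314) [heading=45, draw]
FD 1: (10.314,17.314) -> (11.021,18.021) [heading=45, draw]
FD 14: (11.021,18.021) -> (20.92,27.92) [heading=45, draw]
FD 9: (20.92,27.92) -> (27.284,34.284) [heading=45, draw]
LT 150: heading 45 -> 195
RT 180: heading 195 -> 15
Final: pos=(27.284,34.284), heading=15, 4 segment(s) drawn
Waypoints (5 total):
(-1, 6)
(10.314, 17.314)
(11.021, 18.021)
(20.92, 27.92)
(27.284, 34.284)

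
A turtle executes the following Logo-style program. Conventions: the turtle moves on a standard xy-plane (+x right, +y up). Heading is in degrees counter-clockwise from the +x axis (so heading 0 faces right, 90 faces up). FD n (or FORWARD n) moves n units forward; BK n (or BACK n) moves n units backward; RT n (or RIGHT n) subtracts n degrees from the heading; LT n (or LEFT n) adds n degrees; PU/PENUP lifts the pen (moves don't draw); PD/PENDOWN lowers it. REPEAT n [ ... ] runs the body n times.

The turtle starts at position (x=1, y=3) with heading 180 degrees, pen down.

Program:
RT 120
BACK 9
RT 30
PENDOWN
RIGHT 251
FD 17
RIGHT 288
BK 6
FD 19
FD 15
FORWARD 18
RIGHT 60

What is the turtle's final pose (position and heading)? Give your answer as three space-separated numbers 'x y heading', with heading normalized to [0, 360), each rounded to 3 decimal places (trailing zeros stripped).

Answer: -55.76 -17.333 151

Derivation:
Executing turtle program step by step:
Start: pos=(1,3), heading=180, pen down
RT 120: heading 180 -> 60
BK 9: (1,3) -> (-3.5,-4.794) [heading=60, draw]
RT 30: heading 60 -> 30
PD: pen down
RT 251: heading 30 -> 139
FD 17: (-3.5,-4.794) -> (-16.33,6.359) [heading=139, draw]
RT 288: heading 139 -> 211
BK 6: (-16.33,6.359) -> (-11.187,9.449) [heading=211, draw]
FD 19: (-11.187,9.449) -> (-27.473,-0.337) [heading=211, draw]
FD 15: (-27.473,-0.337) -> (-40.331,-8.062) [heading=211, draw]
FD 18: (-40.331,-8.062) -> (-55.76,-17.333) [heading=211, draw]
RT 60: heading 211 -> 151
Final: pos=(-55.76,-17.333), heading=151, 6 segment(s) drawn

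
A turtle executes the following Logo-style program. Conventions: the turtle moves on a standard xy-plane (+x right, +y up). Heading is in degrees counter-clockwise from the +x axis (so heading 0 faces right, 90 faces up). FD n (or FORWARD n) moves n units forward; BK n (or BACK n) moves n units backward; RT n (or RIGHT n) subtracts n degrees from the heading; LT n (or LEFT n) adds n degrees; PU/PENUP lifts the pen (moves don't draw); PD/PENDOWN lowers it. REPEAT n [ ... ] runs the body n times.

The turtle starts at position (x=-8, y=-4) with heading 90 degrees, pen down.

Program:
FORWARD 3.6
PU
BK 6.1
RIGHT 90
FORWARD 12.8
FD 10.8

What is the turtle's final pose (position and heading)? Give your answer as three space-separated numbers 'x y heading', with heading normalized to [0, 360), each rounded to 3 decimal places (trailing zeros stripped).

Executing turtle program step by step:
Start: pos=(-8,-4), heading=90, pen down
FD 3.6: (-8,-4) -> (-8,-0.4) [heading=90, draw]
PU: pen up
BK 6.1: (-8,-0.4) -> (-8,-6.5) [heading=90, move]
RT 90: heading 90 -> 0
FD 12.8: (-8,-6.5) -> (4.8,-6.5) [heading=0, move]
FD 10.8: (4.8,-6.5) -> (15.6,-6.5) [heading=0, move]
Final: pos=(15.6,-6.5), heading=0, 1 segment(s) drawn

Answer: 15.6 -6.5 0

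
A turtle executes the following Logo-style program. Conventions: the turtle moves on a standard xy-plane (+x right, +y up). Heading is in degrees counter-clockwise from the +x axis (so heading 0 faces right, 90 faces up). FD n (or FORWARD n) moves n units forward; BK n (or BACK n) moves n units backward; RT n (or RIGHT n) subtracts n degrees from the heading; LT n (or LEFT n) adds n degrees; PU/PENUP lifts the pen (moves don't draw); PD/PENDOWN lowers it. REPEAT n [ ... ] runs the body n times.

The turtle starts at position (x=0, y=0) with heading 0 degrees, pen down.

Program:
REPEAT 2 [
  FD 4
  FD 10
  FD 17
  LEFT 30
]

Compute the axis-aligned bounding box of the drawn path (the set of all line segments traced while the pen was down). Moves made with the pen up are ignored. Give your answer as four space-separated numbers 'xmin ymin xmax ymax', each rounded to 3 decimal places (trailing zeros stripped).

Executing turtle program step by step:
Start: pos=(0,0), heading=0, pen down
REPEAT 2 [
  -- iteration 1/2 --
  FD 4: (0,0) -> (4,0) [heading=0, draw]
  FD 10: (4,0) -> (14,0) [heading=0, draw]
  FD 17: (14,0) -> (31,0) [heading=0, draw]
  LT 30: heading 0 -> 30
  -- iteration 2/2 --
  FD 4: (31,0) -> (34.464,2) [heading=30, draw]
  FD 10: (34.464,2) -> (43.124,7) [heading=30, draw]
  FD 17: (43.124,7) -> (57.847,15.5) [heading=30, draw]
  LT 30: heading 30 -> 60
]
Final: pos=(57.847,15.5), heading=60, 6 segment(s) drawn

Segment endpoints: x in {0, 4, 14, 31, 34.464, 43.124, 57.847}, y in {0, 2, 7, 15.5}
xmin=0, ymin=0, xmax=57.847, ymax=15.5

Answer: 0 0 57.847 15.5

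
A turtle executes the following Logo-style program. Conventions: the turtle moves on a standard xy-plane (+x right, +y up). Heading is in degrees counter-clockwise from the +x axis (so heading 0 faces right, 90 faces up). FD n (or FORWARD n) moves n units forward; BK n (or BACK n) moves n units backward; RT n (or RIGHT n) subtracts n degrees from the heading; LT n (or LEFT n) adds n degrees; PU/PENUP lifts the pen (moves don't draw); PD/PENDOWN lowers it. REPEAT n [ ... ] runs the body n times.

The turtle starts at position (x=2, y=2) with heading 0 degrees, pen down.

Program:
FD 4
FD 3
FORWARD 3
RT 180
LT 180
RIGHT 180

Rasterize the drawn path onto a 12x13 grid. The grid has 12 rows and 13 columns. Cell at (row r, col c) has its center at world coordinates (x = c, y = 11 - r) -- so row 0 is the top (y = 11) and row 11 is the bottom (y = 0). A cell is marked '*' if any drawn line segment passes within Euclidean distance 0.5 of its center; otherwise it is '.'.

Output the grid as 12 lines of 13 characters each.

Answer: .............
.............
.............
.............
.............
.............
.............
.............
.............
..***********
.............
.............

Derivation:
Segment 0: (2,2) -> (6,2)
Segment 1: (6,2) -> (9,2)
Segment 2: (9,2) -> (12,2)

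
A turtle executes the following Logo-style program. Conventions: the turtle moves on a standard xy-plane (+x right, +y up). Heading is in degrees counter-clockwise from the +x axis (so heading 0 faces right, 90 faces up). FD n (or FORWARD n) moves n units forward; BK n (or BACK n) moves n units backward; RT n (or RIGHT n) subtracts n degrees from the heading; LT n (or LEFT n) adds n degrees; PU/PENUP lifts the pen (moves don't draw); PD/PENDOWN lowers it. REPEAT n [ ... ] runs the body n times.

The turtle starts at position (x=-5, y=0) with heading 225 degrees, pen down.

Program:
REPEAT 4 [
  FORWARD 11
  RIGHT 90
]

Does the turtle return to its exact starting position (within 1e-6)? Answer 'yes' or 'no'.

Answer: yes

Derivation:
Executing turtle program step by step:
Start: pos=(-5,0), heading=225, pen down
REPEAT 4 [
  -- iteration 1/4 --
  FD 11: (-5,0) -> (-12.778,-7.778) [heading=225, draw]
  RT 90: heading 225 -> 135
  -- iteration 2/4 --
  FD 11: (-12.778,-7.778) -> (-20.556,0) [heading=135, draw]
  RT 90: heading 135 -> 45
  -- iteration 3/4 --
  FD 11: (-20.556,0) -> (-12.778,7.778) [heading=45, draw]
  RT 90: heading 45 -> 315
  -- iteration 4/4 --
  FD 11: (-12.778,7.778) -> (-5,0) [heading=315, draw]
  RT 90: heading 315 -> 225
]
Final: pos=(-5,0), heading=225, 4 segment(s) drawn

Start position: (-5, 0)
Final position: (-5, 0)
Distance = 0; < 1e-6 -> CLOSED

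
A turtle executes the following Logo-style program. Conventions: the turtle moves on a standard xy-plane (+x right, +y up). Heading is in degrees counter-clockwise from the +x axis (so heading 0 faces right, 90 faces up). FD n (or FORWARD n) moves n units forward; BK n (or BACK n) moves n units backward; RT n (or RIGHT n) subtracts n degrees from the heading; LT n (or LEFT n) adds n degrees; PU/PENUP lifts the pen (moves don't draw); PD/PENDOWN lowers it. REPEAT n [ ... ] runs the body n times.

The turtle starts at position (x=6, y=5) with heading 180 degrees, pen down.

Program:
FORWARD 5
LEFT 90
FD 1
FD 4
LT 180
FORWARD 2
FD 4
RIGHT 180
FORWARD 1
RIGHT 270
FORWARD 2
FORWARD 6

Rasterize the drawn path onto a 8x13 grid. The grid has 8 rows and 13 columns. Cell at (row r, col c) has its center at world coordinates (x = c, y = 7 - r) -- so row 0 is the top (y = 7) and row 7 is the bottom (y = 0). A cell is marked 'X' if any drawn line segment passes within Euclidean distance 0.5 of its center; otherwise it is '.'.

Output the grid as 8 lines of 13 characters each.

Segment 0: (6,5) -> (1,5)
Segment 1: (1,5) -> (1,4)
Segment 2: (1,4) -> (1,0)
Segment 3: (1,0) -> (1,2)
Segment 4: (1,2) -> (1,6)
Segment 5: (1,6) -> (1,5)
Segment 6: (1,5) -> (3,5)
Segment 7: (3,5) -> (9,5)

Answer: .............
.X...........
.XXXXXXXXX...
.X...........
.X...........
.X...........
.X...........
.X...........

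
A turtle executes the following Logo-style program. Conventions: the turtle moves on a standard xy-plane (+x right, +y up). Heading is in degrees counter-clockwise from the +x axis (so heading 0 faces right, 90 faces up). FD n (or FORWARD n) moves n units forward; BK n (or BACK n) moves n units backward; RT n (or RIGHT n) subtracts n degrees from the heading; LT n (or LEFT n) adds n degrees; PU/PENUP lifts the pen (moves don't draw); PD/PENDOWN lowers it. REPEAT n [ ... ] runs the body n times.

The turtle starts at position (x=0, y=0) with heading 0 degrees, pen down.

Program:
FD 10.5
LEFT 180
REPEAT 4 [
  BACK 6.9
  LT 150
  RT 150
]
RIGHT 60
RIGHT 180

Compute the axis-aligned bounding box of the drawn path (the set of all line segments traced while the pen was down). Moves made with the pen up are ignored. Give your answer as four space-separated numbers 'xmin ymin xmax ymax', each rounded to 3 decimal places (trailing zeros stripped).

Answer: 0 0 38.1 0

Derivation:
Executing turtle program step by step:
Start: pos=(0,0), heading=0, pen down
FD 10.5: (0,0) -> (10.5,0) [heading=0, draw]
LT 180: heading 0 -> 180
REPEAT 4 [
  -- iteration 1/4 --
  BK 6.9: (10.5,0) -> (17.4,0) [heading=180, draw]
  LT 150: heading 180 -> 330
  RT 150: heading 330 -> 180
  -- iteration 2/4 --
  BK 6.9: (17.4,0) -> (24.3,0) [heading=180, draw]
  LT 150: heading 180 -> 330
  RT 150: heading 330 -> 180
  -- iteration 3/4 --
  BK 6.9: (24.3,0) -> (31.2,0) [heading=180, draw]
  LT 150: heading 180 -> 330
  RT 150: heading 330 -> 180
  -- iteration 4/4 --
  BK 6.9: (31.2,0) -> (38.1,0) [heading=180, draw]
  LT 150: heading 180 -> 330
  RT 150: heading 330 -> 180
]
RT 60: heading 180 -> 120
RT 180: heading 120 -> 300
Final: pos=(38.1,0), heading=300, 5 segment(s) drawn

Segment endpoints: x in {0, 10.5, 17.4, 24.3, 31.2, 38.1}, y in {0, 0, 0, 0, 0}
xmin=0, ymin=0, xmax=38.1, ymax=0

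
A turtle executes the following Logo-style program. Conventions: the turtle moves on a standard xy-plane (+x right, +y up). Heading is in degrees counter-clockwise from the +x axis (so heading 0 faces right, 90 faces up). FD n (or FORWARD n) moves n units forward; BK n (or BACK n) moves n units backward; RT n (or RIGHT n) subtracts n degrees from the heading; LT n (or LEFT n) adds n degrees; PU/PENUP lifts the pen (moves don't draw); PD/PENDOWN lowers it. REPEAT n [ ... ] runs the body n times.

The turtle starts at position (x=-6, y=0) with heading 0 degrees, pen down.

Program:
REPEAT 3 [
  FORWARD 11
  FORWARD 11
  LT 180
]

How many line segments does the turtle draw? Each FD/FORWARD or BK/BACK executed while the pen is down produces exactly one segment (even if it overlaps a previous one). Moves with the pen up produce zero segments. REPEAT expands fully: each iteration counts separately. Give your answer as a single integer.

Answer: 6

Derivation:
Executing turtle program step by step:
Start: pos=(-6,0), heading=0, pen down
REPEAT 3 [
  -- iteration 1/3 --
  FD 11: (-6,0) -> (5,0) [heading=0, draw]
  FD 11: (5,0) -> (16,0) [heading=0, draw]
  LT 180: heading 0 -> 180
  -- iteration 2/3 --
  FD 11: (16,0) -> (5,0) [heading=180, draw]
  FD 11: (5,0) -> (-6,0) [heading=180, draw]
  LT 180: heading 180 -> 0
  -- iteration 3/3 --
  FD 11: (-6,0) -> (5,0) [heading=0, draw]
  FD 11: (5,0) -> (16,0) [heading=0, draw]
  LT 180: heading 0 -> 180
]
Final: pos=(16,0), heading=180, 6 segment(s) drawn
Segments drawn: 6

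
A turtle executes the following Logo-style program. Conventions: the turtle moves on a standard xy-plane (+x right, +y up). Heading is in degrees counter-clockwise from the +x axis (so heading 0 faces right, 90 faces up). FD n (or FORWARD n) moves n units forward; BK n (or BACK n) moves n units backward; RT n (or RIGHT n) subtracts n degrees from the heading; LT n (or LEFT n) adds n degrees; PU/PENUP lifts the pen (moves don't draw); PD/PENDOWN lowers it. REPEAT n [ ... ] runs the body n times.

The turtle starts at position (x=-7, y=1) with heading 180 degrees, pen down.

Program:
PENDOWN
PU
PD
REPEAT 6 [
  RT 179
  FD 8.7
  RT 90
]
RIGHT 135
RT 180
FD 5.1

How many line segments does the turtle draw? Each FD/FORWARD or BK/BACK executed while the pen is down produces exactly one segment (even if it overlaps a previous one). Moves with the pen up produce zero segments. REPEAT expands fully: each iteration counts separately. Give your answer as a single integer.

Executing turtle program step by step:
Start: pos=(-7,1), heading=180, pen down
PD: pen down
PU: pen up
PD: pen down
REPEAT 6 [
  -- iteration 1/6 --
  RT 179: heading 180 -> 1
  FD 8.7: (-7,1) -> (1.699,1.152) [heading=1, draw]
  RT 90: heading 1 -> 271
  -- iteration 2/6 --
  RT 179: heading 271 -> 92
  FD 8.7: (1.699,1.152) -> (1.395,9.847) [heading=92, draw]
  RT 90: heading 92 -> 2
  -- iteration 3/6 --
  RT 179: heading 2 -> 183
  FD 8.7: (1.395,9.847) -> (-7.293,9.391) [heading=183, draw]
  RT 90: heading 183 -> 93
  -- iteration 4/6 --
  RT 179: heading 93 -> 274
  FD 8.7: (-7.293,9.391) -> (-6.686,0.712) [heading=274, draw]
  RT 90: heading 274 -> 184
  -- iteration 5/6 --
  RT 179: heading 184 -> 5
  FD 8.7: (-6.686,0.712) -> (1.981,1.471) [heading=5, draw]
  RT 90: heading 5 -> 275
  -- iteration 6/6 --
  RT 179: heading 275 -> 96
  FD 8.7: (1.981,1.471) -> (1.071,10.123) [heading=96, draw]
  RT 90: heading 96 -> 6
]
RT 135: heading 6 -> 231
RT 180: heading 231 -> 51
FD 5.1: (1.071,10.123) -> (4.281,14.086) [heading=51, draw]
Final: pos=(4.281,14.086), heading=51, 7 segment(s) drawn
Segments drawn: 7

Answer: 7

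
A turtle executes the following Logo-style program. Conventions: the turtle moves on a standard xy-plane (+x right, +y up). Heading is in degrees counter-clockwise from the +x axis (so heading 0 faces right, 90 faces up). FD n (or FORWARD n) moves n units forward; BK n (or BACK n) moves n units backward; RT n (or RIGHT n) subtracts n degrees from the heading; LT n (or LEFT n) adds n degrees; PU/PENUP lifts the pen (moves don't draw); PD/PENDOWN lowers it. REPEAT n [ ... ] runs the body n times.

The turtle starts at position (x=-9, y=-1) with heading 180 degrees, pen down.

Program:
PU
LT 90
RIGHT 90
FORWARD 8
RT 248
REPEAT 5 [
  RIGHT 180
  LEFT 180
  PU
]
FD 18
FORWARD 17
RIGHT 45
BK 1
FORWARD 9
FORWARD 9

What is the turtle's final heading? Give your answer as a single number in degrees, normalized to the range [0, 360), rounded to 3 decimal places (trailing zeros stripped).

Executing turtle program step by step:
Start: pos=(-9,-1), heading=180, pen down
PU: pen up
LT 90: heading 180 -> 270
RT 90: heading 270 -> 180
FD 8: (-9,-1) -> (-17,-1) [heading=180, move]
RT 248: heading 180 -> 292
REPEAT 5 [
  -- iteration 1/5 --
  RT 180: heading 292 -> 112
  LT 180: heading 112 -> 292
  PU: pen up
  -- iteration 2/5 --
  RT 180: heading 292 -> 112
  LT 180: heading 112 -> 292
  PU: pen up
  -- iteration 3/5 --
  RT 180: heading 292 -> 112
  LT 180: heading 112 -> 292
  PU: pen up
  -- iteration 4/5 --
  RT 180: heading 292 -> 112
  LT 180: heading 112 -> 292
  PU: pen up
  -- iteration 5/5 --
  RT 180: heading 292 -> 112
  LT 180: heading 112 -> 292
  PU: pen up
]
FD 18: (-17,-1) -> (-10.257,-17.689) [heading=292, move]
FD 17: (-10.257,-17.689) -> (-3.889,-33.451) [heading=292, move]
RT 45: heading 292 -> 247
BK 1: (-3.889,-33.451) -> (-3.498,-32.531) [heading=247, move]
FD 9: (-3.498,-32.531) -> (-7.015,-40.815) [heading=247, move]
FD 9: (-7.015,-40.815) -> (-10.531,-49.1) [heading=247, move]
Final: pos=(-10.531,-49.1), heading=247, 0 segment(s) drawn

Answer: 247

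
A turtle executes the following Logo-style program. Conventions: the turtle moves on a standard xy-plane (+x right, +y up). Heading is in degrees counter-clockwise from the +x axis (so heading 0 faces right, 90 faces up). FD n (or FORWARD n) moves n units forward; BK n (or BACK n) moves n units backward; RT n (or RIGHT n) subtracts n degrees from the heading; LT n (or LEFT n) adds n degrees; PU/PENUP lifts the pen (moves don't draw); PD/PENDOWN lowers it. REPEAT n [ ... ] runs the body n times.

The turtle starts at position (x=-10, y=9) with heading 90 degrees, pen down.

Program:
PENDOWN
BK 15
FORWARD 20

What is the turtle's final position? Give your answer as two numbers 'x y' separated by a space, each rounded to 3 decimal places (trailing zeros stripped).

Answer: -10 14

Derivation:
Executing turtle program step by step:
Start: pos=(-10,9), heading=90, pen down
PD: pen down
BK 15: (-10,9) -> (-10,-6) [heading=90, draw]
FD 20: (-10,-6) -> (-10,14) [heading=90, draw]
Final: pos=(-10,14), heading=90, 2 segment(s) drawn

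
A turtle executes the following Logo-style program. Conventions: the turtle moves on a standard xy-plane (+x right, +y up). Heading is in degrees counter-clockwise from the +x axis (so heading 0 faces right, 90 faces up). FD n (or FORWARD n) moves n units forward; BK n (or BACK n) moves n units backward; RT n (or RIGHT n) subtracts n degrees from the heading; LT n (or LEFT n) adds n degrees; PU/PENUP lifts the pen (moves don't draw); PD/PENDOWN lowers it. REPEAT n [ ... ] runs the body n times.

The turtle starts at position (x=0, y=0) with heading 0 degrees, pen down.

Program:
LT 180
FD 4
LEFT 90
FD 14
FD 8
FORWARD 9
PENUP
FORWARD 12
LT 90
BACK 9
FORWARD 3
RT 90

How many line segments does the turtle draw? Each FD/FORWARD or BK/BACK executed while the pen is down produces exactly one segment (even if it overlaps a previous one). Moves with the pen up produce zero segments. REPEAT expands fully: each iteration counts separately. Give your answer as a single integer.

Executing turtle program step by step:
Start: pos=(0,0), heading=0, pen down
LT 180: heading 0 -> 180
FD 4: (0,0) -> (-4,0) [heading=180, draw]
LT 90: heading 180 -> 270
FD 14: (-4,0) -> (-4,-14) [heading=270, draw]
FD 8: (-4,-14) -> (-4,-22) [heading=270, draw]
FD 9: (-4,-22) -> (-4,-31) [heading=270, draw]
PU: pen up
FD 12: (-4,-31) -> (-4,-43) [heading=270, move]
LT 90: heading 270 -> 0
BK 9: (-4,-43) -> (-13,-43) [heading=0, move]
FD 3: (-13,-43) -> (-10,-43) [heading=0, move]
RT 90: heading 0 -> 270
Final: pos=(-10,-43), heading=270, 4 segment(s) drawn
Segments drawn: 4

Answer: 4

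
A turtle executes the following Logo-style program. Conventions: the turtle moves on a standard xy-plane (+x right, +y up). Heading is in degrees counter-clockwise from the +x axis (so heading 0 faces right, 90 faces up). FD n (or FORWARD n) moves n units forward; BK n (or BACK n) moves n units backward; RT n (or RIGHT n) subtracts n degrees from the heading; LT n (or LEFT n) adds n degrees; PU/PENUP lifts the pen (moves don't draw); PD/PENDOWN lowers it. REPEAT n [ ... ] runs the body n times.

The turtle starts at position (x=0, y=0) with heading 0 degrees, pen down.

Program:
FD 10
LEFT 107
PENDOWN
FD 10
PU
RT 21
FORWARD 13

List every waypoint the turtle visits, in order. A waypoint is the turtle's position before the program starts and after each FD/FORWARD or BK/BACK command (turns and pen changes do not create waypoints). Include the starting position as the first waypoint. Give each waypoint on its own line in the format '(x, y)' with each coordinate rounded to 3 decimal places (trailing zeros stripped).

Executing turtle program step by step:
Start: pos=(0,0), heading=0, pen down
FD 10: (0,0) -> (10,0) [heading=0, draw]
LT 107: heading 0 -> 107
PD: pen down
FD 10: (10,0) -> (7.076,9.563) [heading=107, draw]
PU: pen up
RT 21: heading 107 -> 86
FD 13: (7.076,9.563) -> (7.983,22.531) [heading=86, move]
Final: pos=(7.983,22.531), heading=86, 2 segment(s) drawn
Waypoints (4 total):
(0, 0)
(10, 0)
(7.076, 9.563)
(7.983, 22.531)

Answer: (0, 0)
(10, 0)
(7.076, 9.563)
(7.983, 22.531)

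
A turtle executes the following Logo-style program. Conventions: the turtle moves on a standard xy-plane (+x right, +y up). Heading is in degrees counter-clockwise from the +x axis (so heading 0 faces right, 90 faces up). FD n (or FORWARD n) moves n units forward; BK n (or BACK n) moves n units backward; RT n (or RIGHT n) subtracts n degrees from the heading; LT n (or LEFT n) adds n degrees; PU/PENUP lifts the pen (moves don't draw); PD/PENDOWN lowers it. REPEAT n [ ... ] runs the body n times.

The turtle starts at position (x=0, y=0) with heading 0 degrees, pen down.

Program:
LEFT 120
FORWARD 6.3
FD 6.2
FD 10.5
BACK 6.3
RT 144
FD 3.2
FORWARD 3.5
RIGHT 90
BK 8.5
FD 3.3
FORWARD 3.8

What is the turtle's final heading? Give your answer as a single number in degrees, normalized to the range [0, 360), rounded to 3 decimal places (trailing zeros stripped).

Executing turtle program step by step:
Start: pos=(0,0), heading=0, pen down
LT 120: heading 0 -> 120
FD 6.3: (0,0) -> (-3.15,5.456) [heading=120, draw]
FD 6.2: (-3.15,5.456) -> (-6.25,10.825) [heading=120, draw]
FD 10.5: (-6.25,10.825) -> (-11.5,19.919) [heading=120, draw]
BK 6.3: (-11.5,19.919) -> (-8.35,14.463) [heading=120, draw]
RT 144: heading 120 -> 336
FD 3.2: (-8.35,14.463) -> (-5.427,13.161) [heading=336, draw]
FD 3.5: (-5.427,13.161) -> (-2.229,11.737) [heading=336, draw]
RT 90: heading 336 -> 246
BK 8.5: (-2.229,11.737) -> (1.228,19.503) [heading=246, draw]
FD 3.3: (1.228,19.503) -> (-0.114,16.488) [heading=246, draw]
FD 3.8: (-0.114,16.488) -> (-1.66,13.016) [heading=246, draw]
Final: pos=(-1.66,13.016), heading=246, 9 segment(s) drawn

Answer: 246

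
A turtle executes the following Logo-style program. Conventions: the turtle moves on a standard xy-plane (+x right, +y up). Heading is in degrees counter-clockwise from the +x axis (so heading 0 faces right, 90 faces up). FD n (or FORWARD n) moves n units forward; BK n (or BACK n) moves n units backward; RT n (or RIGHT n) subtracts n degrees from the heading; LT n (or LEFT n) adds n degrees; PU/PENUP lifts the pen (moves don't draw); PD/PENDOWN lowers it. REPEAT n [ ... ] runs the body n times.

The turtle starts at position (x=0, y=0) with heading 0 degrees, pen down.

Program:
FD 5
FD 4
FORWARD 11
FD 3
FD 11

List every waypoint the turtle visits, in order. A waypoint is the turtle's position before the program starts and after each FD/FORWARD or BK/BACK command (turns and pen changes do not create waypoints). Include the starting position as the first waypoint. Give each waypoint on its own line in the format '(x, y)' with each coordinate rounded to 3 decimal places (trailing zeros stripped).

Executing turtle program step by step:
Start: pos=(0,0), heading=0, pen down
FD 5: (0,0) -> (5,0) [heading=0, draw]
FD 4: (5,0) -> (9,0) [heading=0, draw]
FD 11: (9,0) -> (20,0) [heading=0, draw]
FD 3: (20,0) -> (23,0) [heading=0, draw]
FD 11: (23,0) -> (34,0) [heading=0, draw]
Final: pos=(34,0), heading=0, 5 segment(s) drawn
Waypoints (6 total):
(0, 0)
(5, 0)
(9, 0)
(20, 0)
(23, 0)
(34, 0)

Answer: (0, 0)
(5, 0)
(9, 0)
(20, 0)
(23, 0)
(34, 0)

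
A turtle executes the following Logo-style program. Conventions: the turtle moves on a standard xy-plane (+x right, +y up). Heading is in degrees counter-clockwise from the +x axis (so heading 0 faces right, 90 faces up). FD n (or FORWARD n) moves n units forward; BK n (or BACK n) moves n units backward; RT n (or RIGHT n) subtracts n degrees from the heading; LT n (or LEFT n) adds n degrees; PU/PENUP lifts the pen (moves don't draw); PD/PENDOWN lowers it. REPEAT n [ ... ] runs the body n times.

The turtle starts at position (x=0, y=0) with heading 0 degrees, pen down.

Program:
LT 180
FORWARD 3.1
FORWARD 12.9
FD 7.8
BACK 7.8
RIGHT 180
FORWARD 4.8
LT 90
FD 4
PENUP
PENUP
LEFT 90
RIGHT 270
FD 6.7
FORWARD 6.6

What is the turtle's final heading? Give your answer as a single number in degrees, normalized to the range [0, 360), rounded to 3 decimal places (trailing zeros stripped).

Executing turtle program step by step:
Start: pos=(0,0), heading=0, pen down
LT 180: heading 0 -> 180
FD 3.1: (0,0) -> (-3.1,0) [heading=180, draw]
FD 12.9: (-3.1,0) -> (-16,0) [heading=180, draw]
FD 7.8: (-16,0) -> (-23.8,0) [heading=180, draw]
BK 7.8: (-23.8,0) -> (-16,0) [heading=180, draw]
RT 180: heading 180 -> 0
FD 4.8: (-16,0) -> (-11.2,0) [heading=0, draw]
LT 90: heading 0 -> 90
FD 4: (-11.2,0) -> (-11.2,4) [heading=90, draw]
PU: pen up
PU: pen up
LT 90: heading 90 -> 180
RT 270: heading 180 -> 270
FD 6.7: (-11.2,4) -> (-11.2,-2.7) [heading=270, move]
FD 6.6: (-11.2,-2.7) -> (-11.2,-9.3) [heading=270, move]
Final: pos=(-11.2,-9.3), heading=270, 6 segment(s) drawn

Answer: 270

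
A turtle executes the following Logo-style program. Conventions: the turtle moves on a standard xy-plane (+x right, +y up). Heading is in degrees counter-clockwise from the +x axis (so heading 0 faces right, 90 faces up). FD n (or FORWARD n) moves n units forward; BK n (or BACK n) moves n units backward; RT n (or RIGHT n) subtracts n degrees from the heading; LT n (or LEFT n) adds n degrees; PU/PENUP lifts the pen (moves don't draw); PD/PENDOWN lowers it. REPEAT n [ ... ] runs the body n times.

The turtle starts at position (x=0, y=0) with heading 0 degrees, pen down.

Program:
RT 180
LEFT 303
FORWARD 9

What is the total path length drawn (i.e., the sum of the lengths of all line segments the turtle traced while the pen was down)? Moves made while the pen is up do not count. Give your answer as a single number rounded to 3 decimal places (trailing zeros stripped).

Executing turtle program step by step:
Start: pos=(0,0), heading=0, pen down
RT 180: heading 0 -> 180
LT 303: heading 180 -> 123
FD 9: (0,0) -> (-4.902,7.548) [heading=123, draw]
Final: pos=(-4.902,7.548), heading=123, 1 segment(s) drawn

Segment lengths:
  seg 1: (0,0) -> (-4.902,7.548), length = 9
Total = 9

Answer: 9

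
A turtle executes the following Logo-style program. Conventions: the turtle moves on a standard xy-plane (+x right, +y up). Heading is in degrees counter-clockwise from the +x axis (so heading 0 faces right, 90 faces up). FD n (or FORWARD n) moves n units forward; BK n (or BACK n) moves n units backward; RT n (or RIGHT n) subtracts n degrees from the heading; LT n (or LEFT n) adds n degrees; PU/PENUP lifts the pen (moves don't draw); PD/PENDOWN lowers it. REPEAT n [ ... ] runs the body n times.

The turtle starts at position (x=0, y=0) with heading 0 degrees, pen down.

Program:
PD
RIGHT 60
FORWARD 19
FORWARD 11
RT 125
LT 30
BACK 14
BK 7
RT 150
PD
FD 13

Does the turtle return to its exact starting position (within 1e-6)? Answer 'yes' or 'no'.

Executing turtle program step by step:
Start: pos=(0,0), heading=0, pen down
PD: pen down
RT 60: heading 0 -> 300
FD 19: (0,0) -> (9.5,-16.454) [heading=300, draw]
FD 11: (9.5,-16.454) -> (15,-25.981) [heading=300, draw]
RT 125: heading 300 -> 175
LT 30: heading 175 -> 205
BK 14: (15,-25.981) -> (27.688,-20.064) [heading=205, draw]
BK 7: (27.688,-20.064) -> (34.032,-17.106) [heading=205, draw]
RT 150: heading 205 -> 55
PD: pen down
FD 13: (34.032,-17.106) -> (41.489,-6.457) [heading=55, draw]
Final: pos=(41.489,-6.457), heading=55, 5 segment(s) drawn

Start position: (0, 0)
Final position: (41.489, -6.457)
Distance = 41.988; >= 1e-6 -> NOT closed

Answer: no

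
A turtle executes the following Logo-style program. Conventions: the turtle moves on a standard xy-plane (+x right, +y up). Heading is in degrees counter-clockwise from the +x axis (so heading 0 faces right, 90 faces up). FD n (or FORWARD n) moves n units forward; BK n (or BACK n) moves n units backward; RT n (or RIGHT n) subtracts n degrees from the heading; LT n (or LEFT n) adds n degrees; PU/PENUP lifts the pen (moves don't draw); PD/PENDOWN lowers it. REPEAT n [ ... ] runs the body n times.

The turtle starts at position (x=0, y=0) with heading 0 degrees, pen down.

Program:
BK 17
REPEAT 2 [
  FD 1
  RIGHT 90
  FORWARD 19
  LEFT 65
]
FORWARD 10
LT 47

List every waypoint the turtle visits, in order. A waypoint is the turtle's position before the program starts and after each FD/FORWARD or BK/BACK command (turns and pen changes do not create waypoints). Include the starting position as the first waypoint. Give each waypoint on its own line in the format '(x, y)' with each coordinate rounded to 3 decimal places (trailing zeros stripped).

Executing turtle program step by step:
Start: pos=(0,0), heading=0, pen down
BK 17: (0,0) -> (-17,0) [heading=0, draw]
REPEAT 2 [
  -- iteration 1/2 --
  FD 1: (-17,0) -> (-16,0) [heading=0, draw]
  RT 90: heading 0 -> 270
  FD 19: (-16,0) -> (-16,-19) [heading=270, draw]
  LT 65: heading 270 -> 335
  -- iteration 2/2 --
  FD 1: (-16,-19) -> (-15.094,-19.423) [heading=335, draw]
  RT 90: heading 335 -> 245
  FD 19: (-15.094,-19.423) -> (-23.123,-36.642) [heading=245, draw]
  LT 65: heading 245 -> 310
]
FD 10: (-23.123,-36.642) -> (-16.696,-44.303) [heading=310, draw]
LT 47: heading 310 -> 357
Final: pos=(-16.696,-44.303), heading=357, 6 segment(s) drawn
Waypoints (7 total):
(0, 0)
(-17, 0)
(-16, 0)
(-16, -19)
(-15.094, -19.423)
(-23.123, -36.642)
(-16.696, -44.303)

Answer: (0, 0)
(-17, 0)
(-16, 0)
(-16, -19)
(-15.094, -19.423)
(-23.123, -36.642)
(-16.696, -44.303)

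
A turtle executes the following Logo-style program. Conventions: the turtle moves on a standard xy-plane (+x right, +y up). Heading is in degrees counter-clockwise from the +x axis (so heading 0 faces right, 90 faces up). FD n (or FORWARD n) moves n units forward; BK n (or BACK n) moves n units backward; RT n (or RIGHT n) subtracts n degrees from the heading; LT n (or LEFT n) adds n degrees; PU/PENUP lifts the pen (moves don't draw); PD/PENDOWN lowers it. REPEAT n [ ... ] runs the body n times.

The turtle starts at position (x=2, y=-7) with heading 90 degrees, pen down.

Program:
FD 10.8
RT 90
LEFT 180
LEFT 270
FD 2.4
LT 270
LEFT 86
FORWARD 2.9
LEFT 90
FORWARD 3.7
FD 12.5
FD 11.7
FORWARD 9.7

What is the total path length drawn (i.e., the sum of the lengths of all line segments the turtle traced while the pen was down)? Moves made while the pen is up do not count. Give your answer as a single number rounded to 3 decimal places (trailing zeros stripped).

Executing turtle program step by step:
Start: pos=(2,-7), heading=90, pen down
FD 10.8: (2,-7) -> (2,3.8) [heading=90, draw]
RT 90: heading 90 -> 0
LT 180: heading 0 -> 180
LT 270: heading 180 -> 90
FD 2.4: (2,3.8) -> (2,6.2) [heading=90, draw]
LT 270: heading 90 -> 0
LT 86: heading 0 -> 86
FD 2.9: (2,6.2) -> (2.202,9.093) [heading=86, draw]
LT 90: heading 86 -> 176
FD 3.7: (2.202,9.093) -> (-1.489,9.351) [heading=176, draw]
FD 12.5: (-1.489,9.351) -> (-13.958,10.223) [heading=176, draw]
FD 11.7: (-13.958,10.223) -> (-25.63,11.039) [heading=176, draw]
FD 9.7: (-25.63,11.039) -> (-35.306,11.716) [heading=176, draw]
Final: pos=(-35.306,11.716), heading=176, 7 segment(s) drawn

Segment lengths:
  seg 1: (2,-7) -> (2,3.8), length = 10.8
  seg 2: (2,3.8) -> (2,6.2), length = 2.4
  seg 3: (2,6.2) -> (2.202,9.093), length = 2.9
  seg 4: (2.202,9.093) -> (-1.489,9.351), length = 3.7
  seg 5: (-1.489,9.351) -> (-13.958,10.223), length = 12.5
  seg 6: (-13.958,10.223) -> (-25.63,11.039), length = 11.7
  seg 7: (-25.63,11.039) -> (-35.306,11.716), length = 9.7
Total = 53.7

Answer: 53.7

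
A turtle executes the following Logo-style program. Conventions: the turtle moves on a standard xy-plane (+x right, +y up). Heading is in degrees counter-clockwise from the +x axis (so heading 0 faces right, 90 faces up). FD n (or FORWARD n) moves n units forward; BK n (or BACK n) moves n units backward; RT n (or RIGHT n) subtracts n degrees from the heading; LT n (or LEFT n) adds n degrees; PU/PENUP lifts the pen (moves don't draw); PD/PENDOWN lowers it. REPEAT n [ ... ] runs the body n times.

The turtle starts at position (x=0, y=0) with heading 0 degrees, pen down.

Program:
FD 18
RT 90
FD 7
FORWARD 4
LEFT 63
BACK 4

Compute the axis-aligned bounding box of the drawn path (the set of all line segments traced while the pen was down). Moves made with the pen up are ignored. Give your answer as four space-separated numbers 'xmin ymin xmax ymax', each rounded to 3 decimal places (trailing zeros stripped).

Executing turtle program step by step:
Start: pos=(0,0), heading=0, pen down
FD 18: (0,0) -> (18,0) [heading=0, draw]
RT 90: heading 0 -> 270
FD 7: (18,0) -> (18,-7) [heading=270, draw]
FD 4: (18,-7) -> (18,-11) [heading=270, draw]
LT 63: heading 270 -> 333
BK 4: (18,-11) -> (14.436,-9.184) [heading=333, draw]
Final: pos=(14.436,-9.184), heading=333, 4 segment(s) drawn

Segment endpoints: x in {0, 14.436, 18}, y in {-11, -9.184, -7, 0}
xmin=0, ymin=-11, xmax=18, ymax=0

Answer: 0 -11 18 0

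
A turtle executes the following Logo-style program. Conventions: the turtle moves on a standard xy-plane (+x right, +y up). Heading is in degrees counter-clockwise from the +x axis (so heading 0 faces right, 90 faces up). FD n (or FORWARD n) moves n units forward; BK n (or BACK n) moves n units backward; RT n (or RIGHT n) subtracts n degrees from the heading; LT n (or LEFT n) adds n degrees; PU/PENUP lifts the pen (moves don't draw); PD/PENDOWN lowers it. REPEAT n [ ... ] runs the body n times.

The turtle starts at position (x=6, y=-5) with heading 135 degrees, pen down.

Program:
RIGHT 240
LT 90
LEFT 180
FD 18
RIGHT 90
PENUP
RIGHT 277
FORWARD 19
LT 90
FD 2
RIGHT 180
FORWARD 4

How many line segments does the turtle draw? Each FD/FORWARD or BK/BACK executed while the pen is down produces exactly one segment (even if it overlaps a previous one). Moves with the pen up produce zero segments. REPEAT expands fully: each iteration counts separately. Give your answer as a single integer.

Executing turtle program step by step:
Start: pos=(6,-5), heading=135, pen down
RT 240: heading 135 -> 255
LT 90: heading 255 -> 345
LT 180: heading 345 -> 165
FD 18: (6,-5) -> (-11.387,-0.341) [heading=165, draw]
RT 90: heading 165 -> 75
PU: pen up
RT 277: heading 75 -> 158
FD 19: (-11.387,-0.341) -> (-29.003,6.776) [heading=158, move]
LT 90: heading 158 -> 248
FD 2: (-29.003,6.776) -> (-29.752,4.922) [heading=248, move]
RT 180: heading 248 -> 68
FD 4: (-29.752,4.922) -> (-28.254,8.631) [heading=68, move]
Final: pos=(-28.254,8.631), heading=68, 1 segment(s) drawn
Segments drawn: 1

Answer: 1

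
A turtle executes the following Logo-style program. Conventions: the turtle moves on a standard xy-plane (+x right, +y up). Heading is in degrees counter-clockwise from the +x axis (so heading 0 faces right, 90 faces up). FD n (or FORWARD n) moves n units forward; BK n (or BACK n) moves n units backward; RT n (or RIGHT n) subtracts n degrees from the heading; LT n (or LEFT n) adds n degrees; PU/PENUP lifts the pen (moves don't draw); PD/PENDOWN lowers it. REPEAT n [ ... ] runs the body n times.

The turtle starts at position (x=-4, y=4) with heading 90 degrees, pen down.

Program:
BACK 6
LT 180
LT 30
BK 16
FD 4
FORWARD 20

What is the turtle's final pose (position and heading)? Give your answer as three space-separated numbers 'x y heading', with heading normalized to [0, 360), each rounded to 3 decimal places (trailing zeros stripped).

Executing turtle program step by step:
Start: pos=(-4,4), heading=90, pen down
BK 6: (-4,4) -> (-4,-2) [heading=90, draw]
LT 180: heading 90 -> 270
LT 30: heading 270 -> 300
BK 16: (-4,-2) -> (-12,11.856) [heading=300, draw]
FD 4: (-12,11.856) -> (-10,8.392) [heading=300, draw]
FD 20: (-10,8.392) -> (0,-8.928) [heading=300, draw]
Final: pos=(0,-8.928), heading=300, 4 segment(s) drawn

Answer: 0 -8.928 300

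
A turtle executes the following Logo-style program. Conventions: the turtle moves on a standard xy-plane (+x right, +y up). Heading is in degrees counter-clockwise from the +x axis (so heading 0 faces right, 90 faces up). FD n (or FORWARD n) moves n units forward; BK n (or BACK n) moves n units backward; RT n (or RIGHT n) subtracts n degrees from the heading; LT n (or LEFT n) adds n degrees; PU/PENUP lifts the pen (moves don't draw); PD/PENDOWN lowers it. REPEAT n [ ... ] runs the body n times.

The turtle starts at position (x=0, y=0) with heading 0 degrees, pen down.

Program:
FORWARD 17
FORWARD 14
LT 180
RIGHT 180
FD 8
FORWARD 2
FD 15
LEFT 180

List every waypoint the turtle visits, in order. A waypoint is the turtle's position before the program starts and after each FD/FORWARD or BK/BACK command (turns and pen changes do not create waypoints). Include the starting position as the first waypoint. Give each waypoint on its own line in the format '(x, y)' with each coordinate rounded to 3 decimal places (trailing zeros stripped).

Answer: (0, 0)
(17, 0)
(31, 0)
(39, 0)
(41, 0)
(56, 0)

Derivation:
Executing turtle program step by step:
Start: pos=(0,0), heading=0, pen down
FD 17: (0,0) -> (17,0) [heading=0, draw]
FD 14: (17,0) -> (31,0) [heading=0, draw]
LT 180: heading 0 -> 180
RT 180: heading 180 -> 0
FD 8: (31,0) -> (39,0) [heading=0, draw]
FD 2: (39,0) -> (41,0) [heading=0, draw]
FD 15: (41,0) -> (56,0) [heading=0, draw]
LT 180: heading 0 -> 180
Final: pos=(56,0), heading=180, 5 segment(s) drawn
Waypoints (6 total):
(0, 0)
(17, 0)
(31, 0)
(39, 0)
(41, 0)
(56, 0)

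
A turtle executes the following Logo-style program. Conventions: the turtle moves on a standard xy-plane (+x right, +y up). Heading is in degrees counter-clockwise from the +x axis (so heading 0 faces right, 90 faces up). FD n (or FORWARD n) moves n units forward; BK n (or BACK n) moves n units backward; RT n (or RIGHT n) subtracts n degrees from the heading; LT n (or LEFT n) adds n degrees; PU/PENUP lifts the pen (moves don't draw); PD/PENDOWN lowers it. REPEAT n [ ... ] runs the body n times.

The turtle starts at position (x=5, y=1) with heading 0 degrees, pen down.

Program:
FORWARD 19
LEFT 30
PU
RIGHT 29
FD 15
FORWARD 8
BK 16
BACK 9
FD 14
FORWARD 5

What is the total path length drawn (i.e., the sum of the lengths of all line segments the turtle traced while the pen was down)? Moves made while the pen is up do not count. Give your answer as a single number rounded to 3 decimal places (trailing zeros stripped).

Answer: 19

Derivation:
Executing turtle program step by step:
Start: pos=(5,1), heading=0, pen down
FD 19: (5,1) -> (24,1) [heading=0, draw]
LT 30: heading 0 -> 30
PU: pen up
RT 29: heading 30 -> 1
FD 15: (24,1) -> (38.998,1.262) [heading=1, move]
FD 8: (38.998,1.262) -> (46.996,1.401) [heading=1, move]
BK 16: (46.996,1.401) -> (30.999,1.122) [heading=1, move]
BK 9: (30.999,1.122) -> (22,0.965) [heading=1, move]
FD 14: (22,0.965) -> (35.998,1.209) [heading=1, move]
FD 5: (35.998,1.209) -> (40.997,1.297) [heading=1, move]
Final: pos=(40.997,1.297), heading=1, 1 segment(s) drawn

Segment lengths:
  seg 1: (5,1) -> (24,1), length = 19
Total = 19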